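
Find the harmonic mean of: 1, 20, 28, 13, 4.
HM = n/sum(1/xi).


Sum of reciprocals = 1/1 + 1/20 + 1/28 + 1/13 + 1/4 = 1.412637
HM = 5/1.412637 = 3.5395

HM = 3.5395


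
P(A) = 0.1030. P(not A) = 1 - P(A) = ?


P(not A) = 1 - 0.1030 = 0.8970

P(not A) = 0.8970


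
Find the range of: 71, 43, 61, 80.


Max = 80, Min = 43
Range = 80 - 43 = 37

Range = 37


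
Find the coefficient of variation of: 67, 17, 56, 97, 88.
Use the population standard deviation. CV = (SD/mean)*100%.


Mean = 65.0000
SD = 28.0785
CV = (28.0785/65.0000)*100 = 43.1976%

CV = 43.1976%


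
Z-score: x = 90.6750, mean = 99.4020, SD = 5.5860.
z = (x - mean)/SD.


z = (90.6750 - 99.4020)/5.5860
= -8.7270/5.5860
= -1.5623

z = -1.5623


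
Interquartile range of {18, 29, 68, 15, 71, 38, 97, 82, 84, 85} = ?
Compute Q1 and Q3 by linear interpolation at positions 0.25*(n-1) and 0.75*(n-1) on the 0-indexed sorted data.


Sorted: 15, 18, 29, 38, 68, 71, 82, 84, 85, 97
Q1 (25th %ile) = 31.2500
Q3 (75th %ile) = 83.5000
IQR = 83.5000 - 31.2500 = 52.2500

IQR = 52.2500


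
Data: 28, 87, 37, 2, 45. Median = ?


Sorted: 2, 28, 37, 45, 87
n = 5 (odd)
Middle value = 37

Median = 37


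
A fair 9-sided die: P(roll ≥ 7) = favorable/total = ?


Favorable outcomes (roll ≥ 7): 3
Total outcomes = 9
P = 3/9 = 0.3333

P = 0.3333


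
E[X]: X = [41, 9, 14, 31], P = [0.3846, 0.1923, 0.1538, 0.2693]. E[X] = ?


E[X] = 41*0.3846 + 9*0.1923 + 14*0.1538 + 31*0.2693
= 15.7686 + 1.7307 + 2.1532 + 8.3483
= 28.0008

E[X] = 28.0008


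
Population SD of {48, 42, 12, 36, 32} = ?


Mean = 34.0000
Variance = 150.4000
SD = sqrt(150.4000) = 12.2638

SD = 12.2638


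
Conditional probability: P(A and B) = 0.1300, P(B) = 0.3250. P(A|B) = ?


P(A|B) = 0.1300/0.3250 = 0.4000

P(A|B) = 0.4000


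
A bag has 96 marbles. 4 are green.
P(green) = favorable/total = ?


P = 4/96 = 0.0417

P = 0.0417


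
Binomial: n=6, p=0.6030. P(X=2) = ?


C(6,2) = 15
p^2 = 0.363609
(1-p)^4 = 0.024841
P = 15 * 0.363609 * 0.024841 = 0.1355

P(X=2) = 0.1355


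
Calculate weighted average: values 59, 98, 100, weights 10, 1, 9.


Numerator = 59*10 + 98*1 + 100*9 = 1588
Denominator = 10 + 1 + 9 = 20
WM = 1588/20 = 79.4000

WM = 79.4000


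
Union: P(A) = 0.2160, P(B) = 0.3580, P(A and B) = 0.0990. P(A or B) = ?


P(A∪B) = 0.2160 + 0.3580 - 0.0990
= 0.5740 - 0.0990
= 0.4750

P(A∪B) = 0.4750


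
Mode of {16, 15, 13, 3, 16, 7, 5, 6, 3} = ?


Frequencies: 3:2, 5:1, 6:1, 7:1, 13:1, 15:1, 16:2
Max frequency = 2
Mode = 3, 16

Mode = 3, 16


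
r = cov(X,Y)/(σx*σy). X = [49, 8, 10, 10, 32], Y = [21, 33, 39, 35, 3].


Mean X = 21.8000, Mean Y = 26.2000
SD X = 16.203703, SD Y = 13.059862
Cov = -145.360000
r = -145.360000/(16.203703*13.059862) = -0.6869

r = -0.6869


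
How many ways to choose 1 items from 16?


C(16,1) = 16!/(1! × 15!)
= 20922789888000/(1 × 1307674368000)
= 16

C(16,1) = 16


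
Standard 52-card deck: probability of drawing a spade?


13 spades in 52 cards
P = 13/52 = 0.2500

P = 0.2500


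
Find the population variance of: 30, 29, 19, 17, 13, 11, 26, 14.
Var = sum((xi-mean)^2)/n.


Mean = 19.8750
Squared deviations: 102.5156, 83.2656, 0.7656, 8.2656, 47.2656, 78.7656, 37.5156, 34.5156
Sum = 392.8750
Variance = 392.8750/8 = 49.1094

Variance = 49.1094


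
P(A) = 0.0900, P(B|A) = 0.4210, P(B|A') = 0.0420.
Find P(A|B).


P(B) = P(B|A)*P(A) + P(B|A')*P(A')
= 0.4210*0.0900 + 0.0420*0.9100
= 0.037890 + 0.038220 = 0.076110
P(A|B) = 0.037890/0.076110 = 0.4978

P(A|B) = 0.4978


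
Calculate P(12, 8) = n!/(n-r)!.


P(12,8) = 12!/4!
= 479001600/24
= 19958400

P(12,8) = 19958400


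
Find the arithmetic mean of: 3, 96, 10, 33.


Sum = 3 + 96 + 10 + 33 = 142
n = 4
Mean = 142/4 = 35.5000

Mean = 35.5000


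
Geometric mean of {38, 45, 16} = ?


Product = 38 × 45 × 16 = 27360
GM = 27360^(1/3) = 30.1327

GM = 30.1327


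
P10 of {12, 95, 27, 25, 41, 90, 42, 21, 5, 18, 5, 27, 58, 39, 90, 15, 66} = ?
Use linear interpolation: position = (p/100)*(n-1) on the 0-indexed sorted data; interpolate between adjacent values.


Sorted: 5, 5, 12, 15, 18, 21, 25, 27, 27, 39, 41, 42, 58, 66, 90, 90, 95
n = 17
Index = 10/100 * 16 = 1.6000
Lower = data[1] = 5, Upper = data[2] = 12
P10 = 5 + 0.6000*(7) = 9.2000

P10 = 9.2000


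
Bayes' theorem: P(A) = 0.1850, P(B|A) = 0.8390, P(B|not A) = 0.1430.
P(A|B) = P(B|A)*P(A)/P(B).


P(B) = P(B|A)*P(A) + P(B|A')*P(A')
= 0.8390*0.1850 + 0.1430*0.8150
= 0.155215 + 0.116545 = 0.271760
P(A|B) = 0.155215/0.271760 = 0.5711

P(A|B) = 0.5711


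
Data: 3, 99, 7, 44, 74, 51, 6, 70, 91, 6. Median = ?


Sorted: 3, 6, 6, 7, 44, 51, 70, 74, 91, 99
n = 10 (even)
Middle values: 44 and 51
Median = (44+51)/2 = 47.5000

Median = 47.5000


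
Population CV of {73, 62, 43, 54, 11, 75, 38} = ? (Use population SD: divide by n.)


Mean = 50.8571
SD = 20.7807
CV = (20.7807/50.8571)*100 = 40.8609%

CV = 40.8609%


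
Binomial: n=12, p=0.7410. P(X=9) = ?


C(12,9) = 220
p^9 = 0.067354
(1-p)^3 = 0.017374
P = 220 * 0.067354 * 0.017374 = 0.2574

P(X=9) = 0.2574


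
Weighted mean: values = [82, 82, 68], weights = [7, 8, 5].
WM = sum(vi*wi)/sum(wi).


Numerator = 82*7 + 82*8 + 68*5 = 1570
Denominator = 7 + 8 + 5 = 20
WM = 1570/20 = 78.5000

WM = 78.5000


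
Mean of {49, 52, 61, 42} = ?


Sum = 49 + 52 + 61 + 42 = 204
n = 4
Mean = 204/4 = 51.0000

Mean = 51.0000


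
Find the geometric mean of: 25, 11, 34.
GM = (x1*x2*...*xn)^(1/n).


Product = 25 × 11 × 34 = 9350
GM = 9350^(1/3) = 21.0671

GM = 21.0671


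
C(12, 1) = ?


C(12,1) = 12!/(1! × 11!)
= 479001600/(1 × 39916800)
= 12

C(12,1) = 12


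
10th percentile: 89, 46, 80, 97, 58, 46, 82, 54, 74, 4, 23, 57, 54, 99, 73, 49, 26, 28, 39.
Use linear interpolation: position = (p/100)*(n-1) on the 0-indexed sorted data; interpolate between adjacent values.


Sorted: 4, 23, 26, 28, 39, 46, 46, 49, 54, 54, 57, 58, 73, 74, 80, 82, 89, 97, 99
n = 19
Index = 10/100 * 18 = 1.8000
Lower = data[1] = 23, Upper = data[2] = 26
P10 = 23 + 0.8000*(3) = 25.4000

P10 = 25.4000


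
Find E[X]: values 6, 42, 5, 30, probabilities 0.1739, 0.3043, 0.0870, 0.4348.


E[X] = 6*0.1739 + 42*0.3043 + 5*0.0870 + 30*0.4348
= 1.0434 + 12.7806 + 0.4350 + 13.0440
= 27.3030

E[X] = 27.3030


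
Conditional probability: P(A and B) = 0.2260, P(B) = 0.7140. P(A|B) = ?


P(A|B) = 0.2260/0.7140 = 0.3165

P(A|B) = 0.3165


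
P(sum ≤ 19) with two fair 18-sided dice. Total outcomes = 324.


Total outcomes = 18×18 = 324
Favorable (sum ≤ 19): 171
P = 171/324 = 0.5278

P = 0.5278


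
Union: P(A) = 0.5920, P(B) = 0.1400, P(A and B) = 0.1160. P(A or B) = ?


P(A∪B) = 0.5920 + 0.1400 - 0.1160
= 0.7320 - 0.1160
= 0.6160

P(A∪B) = 0.6160


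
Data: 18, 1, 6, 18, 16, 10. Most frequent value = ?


Frequencies: 1:1, 6:1, 10:1, 16:1, 18:2
Max frequency = 2
Mode = 18

Mode = 18


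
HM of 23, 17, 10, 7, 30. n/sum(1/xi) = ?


Sum of reciprocals = 1/23 + 1/17 + 1/10 + 1/7 + 1/30 = 0.378492
HM = 5/0.378492 = 13.2103

HM = 13.2103


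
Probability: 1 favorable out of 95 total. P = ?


P = 1/95 = 0.0105

P = 0.0105


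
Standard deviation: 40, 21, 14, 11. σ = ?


Mean = 21.5000
Variance = 127.2500
SD = sqrt(127.2500) = 11.2805

SD = 11.2805


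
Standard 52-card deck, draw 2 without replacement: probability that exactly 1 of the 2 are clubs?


Hypergeometric: P(X=1) = C(13,1)·C(39,1) / C(52,2)
= 13 × 39 / 1326
= 507/1326 = 0.3824

P = 0.3824


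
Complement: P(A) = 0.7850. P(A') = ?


P(not A) = 1 - 0.7850 = 0.2150

P(not A) = 0.2150


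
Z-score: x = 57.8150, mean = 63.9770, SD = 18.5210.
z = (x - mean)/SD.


z = (57.8150 - 63.9770)/18.5210
= -6.1620/18.5210
= -0.3327

z = -0.3327


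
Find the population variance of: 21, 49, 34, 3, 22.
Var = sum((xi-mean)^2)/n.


Mean = 25.8000
Squared deviations: 23.0400, 538.2400, 67.2400, 519.8400, 14.4400
Sum = 1162.8000
Variance = 1162.8000/5 = 232.5600

Variance = 232.5600


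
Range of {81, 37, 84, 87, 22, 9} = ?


Max = 87, Min = 9
Range = 87 - 9 = 78

Range = 78


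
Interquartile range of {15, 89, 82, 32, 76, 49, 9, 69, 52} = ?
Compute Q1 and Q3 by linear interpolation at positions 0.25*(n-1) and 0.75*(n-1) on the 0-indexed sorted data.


Sorted: 9, 15, 32, 49, 52, 69, 76, 82, 89
Q1 (25th %ile) = 32.0000
Q3 (75th %ile) = 76.0000
IQR = 76.0000 - 32.0000 = 44.0000

IQR = 44.0000


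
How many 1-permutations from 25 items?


P(25,1) = 25!/24!
= 15511210043330985984000000/620448401733239439360000
= 25

P(25,1) = 25


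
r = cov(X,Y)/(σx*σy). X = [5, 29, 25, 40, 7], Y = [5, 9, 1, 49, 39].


Mean X = 21.2000, Mean Y = 20.6000
SD X = 13.362634, SD Y = 19.530489
Cov = 72.080000
r = 72.080000/(13.362634*19.530489) = 0.2762

r = 0.2762


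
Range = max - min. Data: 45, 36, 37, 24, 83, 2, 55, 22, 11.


Max = 83, Min = 2
Range = 83 - 2 = 81

Range = 81


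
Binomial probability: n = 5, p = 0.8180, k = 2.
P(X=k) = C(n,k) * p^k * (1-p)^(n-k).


C(5,2) = 10
p^2 = 0.669124
(1-p)^3 = 0.006029
P = 10 * 0.669124 * 0.006029 = 0.0403

P(X=2) = 0.0403


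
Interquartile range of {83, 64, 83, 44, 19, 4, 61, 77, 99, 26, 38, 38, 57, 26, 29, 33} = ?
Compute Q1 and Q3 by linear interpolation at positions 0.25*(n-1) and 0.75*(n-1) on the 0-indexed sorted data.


Sorted: 4, 19, 26, 26, 29, 33, 38, 38, 44, 57, 61, 64, 77, 83, 83, 99
Q1 (25th %ile) = 28.2500
Q3 (75th %ile) = 67.2500
IQR = 67.2500 - 28.2500 = 39.0000

IQR = 39.0000


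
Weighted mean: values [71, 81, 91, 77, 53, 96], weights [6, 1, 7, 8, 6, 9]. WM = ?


Numerator = 71*6 + 81*1 + 91*7 + 77*8 + 53*6 + 96*9 = 2942
Denominator = 6 + 1 + 7 + 8 + 6 + 9 = 37
WM = 2942/37 = 79.5135

WM = 79.5135


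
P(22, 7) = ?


P(22,7) = 22!/15!
= 1124000727777607680000/1307674368000
= 859541760

P(22,7) = 859541760


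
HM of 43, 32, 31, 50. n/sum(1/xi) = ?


Sum of reciprocals = 1/43 + 1/32 + 1/31 + 1/50 = 0.106764
HM = 4/0.106764 = 37.4659

HM = 37.4659


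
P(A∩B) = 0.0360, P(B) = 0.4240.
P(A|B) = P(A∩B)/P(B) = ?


P(A|B) = 0.0360/0.4240 = 0.0849

P(A|B) = 0.0849


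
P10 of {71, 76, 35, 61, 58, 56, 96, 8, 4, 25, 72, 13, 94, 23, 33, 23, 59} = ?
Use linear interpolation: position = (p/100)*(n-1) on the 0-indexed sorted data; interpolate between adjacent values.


Sorted: 4, 8, 13, 23, 23, 25, 33, 35, 56, 58, 59, 61, 71, 72, 76, 94, 96
n = 17
Index = 10/100 * 16 = 1.6000
Lower = data[1] = 8, Upper = data[2] = 13
P10 = 8 + 0.6000*(5) = 11.0000

P10 = 11.0000


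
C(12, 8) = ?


C(12,8) = 12!/(8! × 4!)
= 479001600/(40320 × 24)
= 495

C(12,8) = 495


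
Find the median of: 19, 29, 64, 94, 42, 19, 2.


Sorted: 2, 19, 19, 29, 42, 64, 94
n = 7 (odd)
Middle value = 29

Median = 29


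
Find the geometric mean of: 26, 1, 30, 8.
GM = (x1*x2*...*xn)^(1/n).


Product = 26 × 1 × 30 × 8 = 6240
GM = 6240^(1/4) = 8.8878

GM = 8.8878


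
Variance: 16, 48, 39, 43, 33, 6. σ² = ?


Mean = 30.8333
Squared deviations: 220.0278, 294.6944, 66.6944, 148.0278, 4.6944, 616.6944
Sum = 1350.8333
Variance = 1350.8333/6 = 225.1389

Variance = 225.1389


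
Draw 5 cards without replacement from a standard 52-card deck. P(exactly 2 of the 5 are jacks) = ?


Hypergeometric: P(X=2) = C(4,2)·C(48,3) / C(52,5)
= 6 × 17296 / 2598960
= 103776/2598960 = 0.0399

P = 0.0399


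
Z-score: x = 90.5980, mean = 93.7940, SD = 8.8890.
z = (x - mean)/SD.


z = (90.5980 - 93.7940)/8.8890
= -3.1960/8.8890
= -0.3595

z = -0.3595


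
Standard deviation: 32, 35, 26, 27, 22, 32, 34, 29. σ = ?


Mean = 29.6250
Variance = 17.2344
SD = sqrt(17.2344) = 4.1514

SD = 4.1514


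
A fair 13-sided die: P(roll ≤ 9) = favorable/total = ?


Favorable outcomes (roll ≤ 9): 9
Total outcomes = 13
P = 9/13 = 0.6923

P = 0.6923


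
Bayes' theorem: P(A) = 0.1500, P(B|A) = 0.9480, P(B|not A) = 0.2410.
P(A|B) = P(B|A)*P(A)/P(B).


P(B) = P(B|A)*P(A) + P(B|A')*P(A')
= 0.9480*0.1500 + 0.2410*0.8500
= 0.142200 + 0.204850 = 0.347050
P(A|B) = 0.142200/0.347050 = 0.4097

P(A|B) = 0.4097


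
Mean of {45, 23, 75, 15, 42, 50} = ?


Sum = 45 + 23 + 75 + 15 + 42 + 50 = 250
n = 6
Mean = 250/6 = 41.6667

Mean = 41.6667


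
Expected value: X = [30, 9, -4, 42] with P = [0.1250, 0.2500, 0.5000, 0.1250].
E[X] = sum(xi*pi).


E[X] = 30*0.1250 + 9*0.2500 - 4*0.5000 + 42*0.1250
= 3.7500 + 2.2500 - 2.0000 + 5.2500
= 9.2500

E[X] = 9.2500


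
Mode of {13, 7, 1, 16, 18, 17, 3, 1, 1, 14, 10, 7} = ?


Frequencies: 1:3, 3:1, 7:2, 10:1, 13:1, 14:1, 16:1, 17:1, 18:1
Max frequency = 3
Mode = 1

Mode = 1


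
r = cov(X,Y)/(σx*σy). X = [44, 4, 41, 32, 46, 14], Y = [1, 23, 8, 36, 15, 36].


Mean X = 30.1667, Mean Y = 19.8333
SD X = 15.857876, SD Y = 13.234005
Cov = -129.972222
r = -129.972222/(15.857876*13.234005) = -0.6193

r = -0.6193


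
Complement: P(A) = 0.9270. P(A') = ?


P(not A) = 1 - 0.9270 = 0.0730

P(not A) = 0.0730


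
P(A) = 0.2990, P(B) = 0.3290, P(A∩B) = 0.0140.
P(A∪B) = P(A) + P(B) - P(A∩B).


P(A∪B) = 0.2990 + 0.3290 - 0.0140
= 0.6280 - 0.0140
= 0.6140

P(A∪B) = 0.6140


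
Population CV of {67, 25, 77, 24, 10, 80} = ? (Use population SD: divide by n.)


Mean = 47.1667
SD = 28.1982
CV = (28.1982/47.1667)*100 = 59.7842%

CV = 59.7842%


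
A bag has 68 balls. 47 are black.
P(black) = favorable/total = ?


P = 47/68 = 0.6912

P = 0.6912


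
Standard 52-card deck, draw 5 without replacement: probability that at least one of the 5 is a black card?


P(at least one) = 1 - P(none)
P(none) = (26/52) × (25/51) × (24/50) × (23/49) × (22/48) = 0.025310
P(at least one) = 1 - 0.025310 = 0.9747

P = 0.9747


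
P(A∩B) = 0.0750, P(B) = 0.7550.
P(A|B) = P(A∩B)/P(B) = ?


P(A|B) = 0.0750/0.7550 = 0.0993

P(A|B) = 0.0993


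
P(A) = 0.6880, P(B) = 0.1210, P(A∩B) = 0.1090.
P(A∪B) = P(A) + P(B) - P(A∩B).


P(A∪B) = 0.6880 + 0.1210 - 0.1090
= 0.8090 - 0.1090
= 0.7000

P(A∪B) = 0.7000


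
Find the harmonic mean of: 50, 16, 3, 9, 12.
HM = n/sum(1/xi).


Sum of reciprocals = 1/50 + 1/16 + 1/3 + 1/9 + 1/12 = 0.610278
HM = 5/0.610278 = 8.1930

HM = 8.1930


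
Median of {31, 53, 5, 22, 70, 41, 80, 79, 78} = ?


Sorted: 5, 22, 31, 41, 53, 70, 78, 79, 80
n = 9 (odd)
Middle value = 53

Median = 53


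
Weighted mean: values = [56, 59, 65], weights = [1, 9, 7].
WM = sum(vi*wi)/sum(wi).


Numerator = 56*1 + 59*9 + 65*7 = 1042
Denominator = 1 + 9 + 7 = 17
WM = 1042/17 = 61.2941

WM = 61.2941


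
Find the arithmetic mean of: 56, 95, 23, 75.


Sum = 56 + 95 + 23 + 75 = 249
n = 4
Mean = 249/4 = 62.2500

Mean = 62.2500


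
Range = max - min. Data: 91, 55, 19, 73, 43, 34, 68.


Max = 91, Min = 19
Range = 91 - 19 = 72

Range = 72


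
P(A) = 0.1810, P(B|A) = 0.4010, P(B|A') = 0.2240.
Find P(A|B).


P(B) = P(B|A)*P(A) + P(B|A')*P(A')
= 0.4010*0.1810 + 0.2240*0.8190
= 0.072581 + 0.183456 = 0.256037
P(A|B) = 0.072581/0.256037 = 0.2835

P(A|B) = 0.2835


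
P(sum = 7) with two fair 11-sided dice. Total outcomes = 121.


Total outcomes = 11×11 = 121
Favorable (sum = 7): 6
P = 6/121 = 0.0496

P = 0.0496


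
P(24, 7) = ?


P(24,7) = 24!/17!
= 620448401733239439360000/355687428096000
= 1744364160

P(24,7) = 1744364160


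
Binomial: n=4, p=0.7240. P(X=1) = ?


C(4,1) = 4
p^1 = 0.724000
(1-p)^3 = 0.021025
P = 4 * 0.724000 * 0.021025 = 0.0609

P(X=1) = 0.0609


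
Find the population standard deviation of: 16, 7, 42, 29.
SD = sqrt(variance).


Mean = 23.5000
Variance = 175.2500
SD = sqrt(175.2500) = 13.2382

SD = 13.2382


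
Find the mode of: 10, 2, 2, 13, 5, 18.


Frequencies: 2:2, 5:1, 10:1, 13:1, 18:1
Max frequency = 2
Mode = 2

Mode = 2


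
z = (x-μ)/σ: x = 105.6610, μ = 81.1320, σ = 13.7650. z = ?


z = (105.6610 - 81.1320)/13.7650
= 24.5290/13.7650
= 1.7820

z = 1.7820


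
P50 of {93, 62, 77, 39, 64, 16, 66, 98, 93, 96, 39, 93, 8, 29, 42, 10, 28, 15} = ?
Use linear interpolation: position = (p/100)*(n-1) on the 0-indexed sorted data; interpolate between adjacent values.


Sorted: 8, 10, 15, 16, 28, 29, 39, 39, 42, 62, 64, 66, 77, 93, 93, 93, 96, 98
n = 18
Index = 50/100 * 17 = 8.5000
Lower = data[8] = 42, Upper = data[9] = 62
P50 = 42 + 0.5000*(20) = 52.0000

P50 = 52.0000


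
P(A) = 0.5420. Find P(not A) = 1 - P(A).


P(not A) = 1 - 0.5420 = 0.4580

P(not A) = 0.4580


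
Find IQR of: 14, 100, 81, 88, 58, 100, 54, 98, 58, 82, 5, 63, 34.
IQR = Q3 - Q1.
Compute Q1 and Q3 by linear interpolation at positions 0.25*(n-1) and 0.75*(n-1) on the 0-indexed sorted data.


Sorted: 5, 14, 34, 54, 58, 58, 63, 81, 82, 88, 98, 100, 100
Q1 (25th %ile) = 54.0000
Q3 (75th %ile) = 88.0000
IQR = 88.0000 - 54.0000 = 34.0000

IQR = 34.0000


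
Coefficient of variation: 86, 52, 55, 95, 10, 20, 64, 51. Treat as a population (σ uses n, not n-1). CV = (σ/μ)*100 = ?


Mean = 54.1250
SD = 27.1820
CV = (27.1820/54.1250)*100 = 50.2207%

CV = 50.2207%


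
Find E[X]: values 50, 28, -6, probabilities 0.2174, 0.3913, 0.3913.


E[X] = 50*0.2174 + 28*0.3913 - 6*0.3913
= 10.8700 + 10.9564 - 2.3478
= 19.4786

E[X] = 19.4786


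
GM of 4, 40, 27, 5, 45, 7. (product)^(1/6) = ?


Product = 4 × 40 × 27 × 5 × 45 × 7 = 6804000
GM = 6804000^(1/6) = 13.7656

GM = 13.7656


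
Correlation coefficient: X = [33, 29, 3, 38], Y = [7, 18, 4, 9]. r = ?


Mean X = 25.7500, Mean Y = 9.5000
SD X = 13.516194, SD Y = 5.220153
Cov = 32.125000
r = 32.125000/(13.516194*5.220153) = 0.4553

r = 0.4553


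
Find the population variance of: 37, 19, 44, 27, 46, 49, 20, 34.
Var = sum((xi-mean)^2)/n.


Mean = 34.5000
Squared deviations: 6.2500, 240.2500, 90.2500, 56.2500, 132.2500, 210.2500, 210.2500, 0.2500
Sum = 946.0000
Variance = 946.0000/8 = 118.2500

Variance = 118.2500


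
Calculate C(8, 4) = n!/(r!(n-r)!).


C(8,4) = 8!/(4! × 4!)
= 40320/(24 × 24)
= 70

C(8,4) = 70


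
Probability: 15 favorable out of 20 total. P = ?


P = 15/20 = 0.7500

P = 0.7500


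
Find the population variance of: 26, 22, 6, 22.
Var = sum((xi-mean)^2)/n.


Mean = 19.0000
Squared deviations: 49.0000, 9.0000, 169.0000, 9.0000
Sum = 236.0000
Variance = 236.0000/4 = 59.0000

Variance = 59.0000


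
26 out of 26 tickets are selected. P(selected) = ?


P = 26/26 = 1.0000

P = 1.0000


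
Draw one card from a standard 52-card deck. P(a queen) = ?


4 queens in 52 cards
P = 4/52 = 0.0769

P = 0.0769


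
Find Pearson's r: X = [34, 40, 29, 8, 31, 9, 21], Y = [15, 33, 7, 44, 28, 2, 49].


Mean X = 24.5714, Mean Y = 25.4286
SD X = 11.449980, SD Y = 16.740517
Cov = -10.530612
r = -10.530612/(11.449980*16.740517) = -0.0549

r = -0.0549


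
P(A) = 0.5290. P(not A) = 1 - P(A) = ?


P(not A) = 1 - 0.5290 = 0.4710

P(not A) = 0.4710


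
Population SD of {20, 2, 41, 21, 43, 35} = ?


Mean = 27.0000
Variance = 204.3333
SD = sqrt(204.3333) = 14.2945

SD = 14.2945


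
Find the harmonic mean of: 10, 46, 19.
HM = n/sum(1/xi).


Sum of reciprocals = 1/10 + 1/46 + 1/19 = 0.174371
HM = 3/0.174371 = 17.2047

HM = 17.2047


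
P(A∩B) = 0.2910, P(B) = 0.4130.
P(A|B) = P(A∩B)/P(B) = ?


P(A|B) = 0.2910/0.4130 = 0.7046

P(A|B) = 0.7046


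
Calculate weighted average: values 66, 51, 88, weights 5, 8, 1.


Numerator = 66*5 + 51*8 + 88*1 = 826
Denominator = 5 + 8 + 1 = 14
WM = 826/14 = 59.0000

WM = 59.0000


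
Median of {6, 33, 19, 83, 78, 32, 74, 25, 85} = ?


Sorted: 6, 19, 25, 32, 33, 74, 78, 83, 85
n = 9 (odd)
Middle value = 33

Median = 33


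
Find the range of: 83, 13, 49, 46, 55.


Max = 83, Min = 13
Range = 83 - 13 = 70

Range = 70


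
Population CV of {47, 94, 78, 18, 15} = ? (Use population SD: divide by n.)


Mean = 50.4000
SD = 31.5506
CV = (31.5506/50.4000)*100 = 62.6004%

CV = 62.6004%


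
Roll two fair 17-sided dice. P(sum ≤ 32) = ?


Total outcomes = 17×17 = 289
Favorable (sum ≤ 32): 286
P = 286/289 = 0.9896

P = 0.9896


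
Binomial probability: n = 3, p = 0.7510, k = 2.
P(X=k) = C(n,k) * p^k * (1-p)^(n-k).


C(3,2) = 3
p^2 = 0.564001
(1-p)^1 = 0.249000
P = 3 * 0.564001 * 0.249000 = 0.4213

P(X=2) = 0.4213


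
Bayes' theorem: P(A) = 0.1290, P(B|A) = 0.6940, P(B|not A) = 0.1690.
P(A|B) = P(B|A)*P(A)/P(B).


P(B) = P(B|A)*P(A) + P(B|A')*P(A')
= 0.6940*0.1290 + 0.1690*0.8710
= 0.089526 + 0.147199 = 0.236725
P(A|B) = 0.089526/0.236725 = 0.3782

P(A|B) = 0.3782


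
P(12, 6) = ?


P(12,6) = 12!/6!
= 479001600/720
= 665280

P(12,6) = 665280


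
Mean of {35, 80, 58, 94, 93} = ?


Sum = 35 + 80 + 58 + 94 + 93 = 360
n = 5
Mean = 360/5 = 72.0000

Mean = 72.0000


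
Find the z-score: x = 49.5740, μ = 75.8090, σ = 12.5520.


z = (49.5740 - 75.8090)/12.5520
= -26.2350/12.5520
= -2.0901

z = -2.0901


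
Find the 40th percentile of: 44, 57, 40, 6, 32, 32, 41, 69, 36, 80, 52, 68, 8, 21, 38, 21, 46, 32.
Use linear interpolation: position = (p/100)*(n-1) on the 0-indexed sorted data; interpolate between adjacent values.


Sorted: 6, 8, 21, 21, 32, 32, 32, 36, 38, 40, 41, 44, 46, 52, 57, 68, 69, 80
n = 18
Index = 40/100 * 17 = 6.8000
Lower = data[6] = 32, Upper = data[7] = 36
P40 = 32 + 0.8000*(4) = 35.2000

P40 = 35.2000


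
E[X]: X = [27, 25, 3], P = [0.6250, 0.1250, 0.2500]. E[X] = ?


E[X] = 27*0.6250 + 25*0.1250 + 3*0.2500
= 16.8750 + 3.1250 + 0.7500
= 20.7500

E[X] = 20.7500


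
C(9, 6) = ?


C(9,6) = 9!/(6! × 3!)
= 362880/(720 × 6)
= 84

C(9,6) = 84


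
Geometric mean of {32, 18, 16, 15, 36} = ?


Product = 32 × 18 × 16 × 15 × 36 = 4976640
GM = 4976640^(1/5) = 21.8468

GM = 21.8468


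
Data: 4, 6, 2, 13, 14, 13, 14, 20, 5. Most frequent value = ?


Frequencies: 2:1, 4:1, 5:1, 6:1, 13:2, 14:2, 20:1
Max frequency = 2
Mode = 13, 14

Mode = 13, 14


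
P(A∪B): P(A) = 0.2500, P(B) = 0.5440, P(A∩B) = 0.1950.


P(A∪B) = 0.2500 + 0.5440 - 0.1950
= 0.7940 - 0.1950
= 0.5990

P(A∪B) = 0.5990


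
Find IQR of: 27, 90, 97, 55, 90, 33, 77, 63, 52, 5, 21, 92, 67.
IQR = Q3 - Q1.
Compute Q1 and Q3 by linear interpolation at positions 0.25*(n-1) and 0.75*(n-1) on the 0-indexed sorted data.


Sorted: 5, 21, 27, 33, 52, 55, 63, 67, 77, 90, 90, 92, 97
Q1 (25th %ile) = 33.0000
Q3 (75th %ile) = 90.0000
IQR = 90.0000 - 33.0000 = 57.0000

IQR = 57.0000


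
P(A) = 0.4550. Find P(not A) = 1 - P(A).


P(not A) = 1 - 0.4550 = 0.5450

P(not A) = 0.5450


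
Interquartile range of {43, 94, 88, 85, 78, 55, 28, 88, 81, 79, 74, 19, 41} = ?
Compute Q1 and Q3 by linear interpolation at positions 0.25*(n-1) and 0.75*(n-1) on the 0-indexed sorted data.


Sorted: 19, 28, 41, 43, 55, 74, 78, 79, 81, 85, 88, 88, 94
Q1 (25th %ile) = 43.0000
Q3 (75th %ile) = 85.0000
IQR = 85.0000 - 43.0000 = 42.0000

IQR = 42.0000


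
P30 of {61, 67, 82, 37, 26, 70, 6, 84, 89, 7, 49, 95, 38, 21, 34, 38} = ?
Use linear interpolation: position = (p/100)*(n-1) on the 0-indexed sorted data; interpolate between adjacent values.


Sorted: 6, 7, 21, 26, 34, 37, 38, 38, 49, 61, 67, 70, 82, 84, 89, 95
n = 16
Index = 30/100 * 15 = 4.5000
Lower = data[4] = 34, Upper = data[5] = 37
P30 = 34 + 0.5000*(3) = 35.5000

P30 = 35.5000


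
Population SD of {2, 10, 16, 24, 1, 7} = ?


Mean = 10.0000
Variance = 64.3333
SD = sqrt(64.3333) = 8.0208

SD = 8.0208


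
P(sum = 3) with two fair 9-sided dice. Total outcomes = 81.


Total outcomes = 9×9 = 81
Favorable (sum = 3): 2
P = 2/81 = 0.0247

P = 0.0247


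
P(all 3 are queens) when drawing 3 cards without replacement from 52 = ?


P(all queens) = (4/52) × (3/51) × (2/50)
= 0.0002

P = 0.0002


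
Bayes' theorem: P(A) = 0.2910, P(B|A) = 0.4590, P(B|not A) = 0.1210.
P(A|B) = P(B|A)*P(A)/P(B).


P(B) = P(B|A)*P(A) + P(B|A')*P(A')
= 0.4590*0.2910 + 0.1210*0.7090
= 0.133569 + 0.085789 = 0.219358
P(A|B) = 0.133569/0.219358 = 0.6089

P(A|B) = 0.6089


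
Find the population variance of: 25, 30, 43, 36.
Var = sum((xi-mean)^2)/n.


Mean = 33.5000
Squared deviations: 72.2500, 12.2500, 90.2500, 6.2500
Sum = 181.0000
Variance = 181.0000/4 = 45.2500

Variance = 45.2500


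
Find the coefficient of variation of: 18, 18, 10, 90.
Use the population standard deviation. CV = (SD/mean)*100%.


Mean = 34.0000
SD = 32.4962
CV = (32.4962/34.0000)*100 = 95.5769%

CV = 95.5769%


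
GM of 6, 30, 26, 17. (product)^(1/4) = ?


Product = 6 × 30 × 26 × 17 = 79560
GM = 79560^(1/4) = 16.7948

GM = 16.7948


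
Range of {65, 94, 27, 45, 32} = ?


Max = 94, Min = 27
Range = 94 - 27 = 67

Range = 67


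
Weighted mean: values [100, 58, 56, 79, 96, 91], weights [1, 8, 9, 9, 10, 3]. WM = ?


Numerator = 100*1 + 58*8 + 56*9 + 79*9 + 96*10 + 91*3 = 3012
Denominator = 1 + 8 + 9 + 9 + 10 + 3 = 40
WM = 3012/40 = 75.3000

WM = 75.3000


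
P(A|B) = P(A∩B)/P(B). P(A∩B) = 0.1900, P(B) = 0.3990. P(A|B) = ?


P(A|B) = 0.1900/0.3990 = 0.4762

P(A|B) = 0.4762


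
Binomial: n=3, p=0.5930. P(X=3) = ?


C(3,3) = 1
p^3 = 0.208528
(1-p)^0 = 1.000000
P = 1 * 0.208528 * 1.000000 = 0.2085

P(X=3) = 0.2085


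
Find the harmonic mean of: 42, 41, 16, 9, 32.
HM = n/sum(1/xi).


Sum of reciprocals = 1/42 + 1/41 + 1/16 + 1/9 + 1/32 = 0.253061
HM = 5/0.253061 = 19.7581

HM = 19.7581


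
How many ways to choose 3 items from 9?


C(9,3) = 9!/(3! × 6!)
= 362880/(6 × 720)
= 84

C(9,3) = 84


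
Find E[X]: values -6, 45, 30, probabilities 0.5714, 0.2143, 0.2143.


E[X] = -6*0.5714 + 45*0.2143 + 30*0.2143
= -3.4284 + 9.6435 + 6.4290
= 12.6441

E[X] = 12.6441


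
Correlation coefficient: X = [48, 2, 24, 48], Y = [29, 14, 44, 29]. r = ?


Mean X = 30.5000, Mean Y = 29.0000
SD X = 19.150718, SD Y = 10.606602
Cov = 82.500000
r = 82.500000/(19.150718*10.606602) = 0.4062

r = 0.4062


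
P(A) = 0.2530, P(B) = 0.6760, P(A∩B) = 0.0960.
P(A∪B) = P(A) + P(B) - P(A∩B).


P(A∪B) = 0.2530 + 0.6760 - 0.0960
= 0.9290 - 0.0960
= 0.8330

P(A∪B) = 0.8330


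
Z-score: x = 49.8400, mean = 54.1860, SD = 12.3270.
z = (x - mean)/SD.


z = (49.8400 - 54.1860)/12.3270
= -4.3460/12.3270
= -0.3526

z = -0.3526


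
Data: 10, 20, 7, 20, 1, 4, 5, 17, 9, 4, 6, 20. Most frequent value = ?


Frequencies: 1:1, 4:2, 5:1, 6:1, 7:1, 9:1, 10:1, 17:1, 20:3
Max frequency = 3
Mode = 20

Mode = 20


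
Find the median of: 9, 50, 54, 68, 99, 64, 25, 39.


Sorted: 9, 25, 39, 50, 54, 64, 68, 99
n = 8 (even)
Middle values: 50 and 54
Median = (50+54)/2 = 52.0000

Median = 52.0000


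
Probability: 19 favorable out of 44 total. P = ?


P = 19/44 = 0.4318

P = 0.4318


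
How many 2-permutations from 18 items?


P(18,2) = 18!/16!
= 6402373705728000/20922789888000
= 306

P(18,2) = 306


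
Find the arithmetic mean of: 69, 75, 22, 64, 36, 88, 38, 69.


Sum = 69 + 75 + 22 + 64 + 36 + 88 + 38 + 69 = 461
n = 8
Mean = 461/8 = 57.6250

Mean = 57.6250


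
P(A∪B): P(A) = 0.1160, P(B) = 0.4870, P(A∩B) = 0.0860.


P(A∪B) = 0.1160 + 0.4870 - 0.0860
= 0.6030 - 0.0860
= 0.5170

P(A∪B) = 0.5170


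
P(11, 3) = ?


P(11,3) = 11!/8!
= 39916800/40320
= 990

P(11,3) = 990


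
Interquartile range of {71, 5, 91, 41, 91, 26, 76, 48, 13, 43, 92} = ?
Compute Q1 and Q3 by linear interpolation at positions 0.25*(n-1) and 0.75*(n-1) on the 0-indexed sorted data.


Sorted: 5, 13, 26, 41, 43, 48, 71, 76, 91, 91, 92
Q1 (25th %ile) = 33.5000
Q3 (75th %ile) = 83.5000
IQR = 83.5000 - 33.5000 = 50.0000

IQR = 50.0000


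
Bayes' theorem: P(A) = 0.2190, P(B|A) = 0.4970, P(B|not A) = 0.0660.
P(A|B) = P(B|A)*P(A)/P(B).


P(B) = P(B|A)*P(A) + P(B|A')*P(A')
= 0.4970*0.2190 + 0.0660*0.7810
= 0.108843 + 0.051546 = 0.160389
P(A|B) = 0.108843/0.160389 = 0.6786

P(A|B) = 0.6786


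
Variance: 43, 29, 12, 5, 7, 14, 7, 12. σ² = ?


Mean = 16.1250
Squared deviations: 722.2656, 165.7656, 17.0156, 123.7656, 83.2656, 4.5156, 83.2656, 17.0156
Sum = 1216.8750
Variance = 1216.8750/8 = 152.1094

Variance = 152.1094


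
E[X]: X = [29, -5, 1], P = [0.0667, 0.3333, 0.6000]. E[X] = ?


E[X] = 29*0.0667 - 5*0.3333 + 1*0.6000
= 1.9343 - 1.6665 + 0.6000
= 0.8678

E[X] = 0.8678


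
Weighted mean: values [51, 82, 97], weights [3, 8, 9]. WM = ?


Numerator = 51*3 + 82*8 + 97*9 = 1682
Denominator = 3 + 8 + 9 = 20
WM = 1682/20 = 84.1000

WM = 84.1000


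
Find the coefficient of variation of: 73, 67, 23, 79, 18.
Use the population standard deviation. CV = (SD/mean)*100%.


Mean = 52.0000
SD = 26.0461
CV = (26.0461/52.0000)*100 = 50.0887%

CV = 50.0887%


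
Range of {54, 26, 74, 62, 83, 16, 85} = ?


Max = 85, Min = 16
Range = 85 - 16 = 69

Range = 69


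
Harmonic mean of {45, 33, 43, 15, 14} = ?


Sum of reciprocals = 1/45 + 1/33 + 1/43 + 1/15 + 1/14 = 0.213876
HM = 5/0.213876 = 23.3780

HM = 23.3780


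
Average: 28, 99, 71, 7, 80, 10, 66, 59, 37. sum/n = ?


Sum = 28 + 99 + 71 + 7 + 80 + 10 + 66 + 59 + 37 = 457
n = 9
Mean = 457/9 = 50.7778

Mean = 50.7778


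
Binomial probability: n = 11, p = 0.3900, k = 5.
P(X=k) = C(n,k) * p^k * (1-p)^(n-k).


C(11,5) = 462
p^5 = 0.009022
(1-p)^6 = 0.051520
P = 462 * 0.009022 * 0.051520 = 0.2148

P(X=5) = 0.2148


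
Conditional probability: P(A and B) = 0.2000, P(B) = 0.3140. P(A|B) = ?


P(A|B) = 0.2000/0.3140 = 0.6369

P(A|B) = 0.6369


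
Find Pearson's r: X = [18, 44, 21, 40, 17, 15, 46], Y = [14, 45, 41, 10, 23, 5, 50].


Mean X = 28.7143, Mean Y = 26.8571
SD X = 12.869835, SD Y = 16.932037
Cov = 122.959184
r = 122.959184/(12.869835*16.932037) = 0.5643

r = 0.5643


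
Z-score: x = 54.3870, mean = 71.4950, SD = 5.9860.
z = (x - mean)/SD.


z = (54.3870 - 71.4950)/5.9860
= -17.1080/5.9860
= -2.8580

z = -2.8580


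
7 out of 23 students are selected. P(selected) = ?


P = 7/23 = 0.3043

P = 0.3043


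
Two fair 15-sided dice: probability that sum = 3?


Total outcomes = 15×15 = 225
Favorable (sum = 3): 2
P = 2/225 = 0.0089

P = 0.0089


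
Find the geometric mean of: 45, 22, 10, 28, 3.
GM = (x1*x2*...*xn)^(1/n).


Product = 45 × 22 × 10 × 28 × 3 = 831600
GM = 831600^(1/5) = 15.2751

GM = 15.2751


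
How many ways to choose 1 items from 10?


C(10,1) = 10!/(1! × 9!)
= 3628800/(1 × 362880)
= 10

C(10,1) = 10


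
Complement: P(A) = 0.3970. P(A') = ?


P(not A) = 1 - 0.3970 = 0.6030

P(not A) = 0.6030


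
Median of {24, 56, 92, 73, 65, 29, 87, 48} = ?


Sorted: 24, 29, 48, 56, 65, 73, 87, 92
n = 8 (even)
Middle values: 56 and 65
Median = (56+65)/2 = 60.5000

Median = 60.5000


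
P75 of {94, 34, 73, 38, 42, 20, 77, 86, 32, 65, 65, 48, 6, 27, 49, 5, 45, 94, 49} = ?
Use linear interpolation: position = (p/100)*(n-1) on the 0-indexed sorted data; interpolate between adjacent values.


Sorted: 5, 6, 20, 27, 32, 34, 38, 42, 45, 48, 49, 49, 65, 65, 73, 77, 86, 94, 94
n = 19
Index = 75/100 * 18 = 13.5000
Lower = data[13] = 65, Upper = data[14] = 73
P75 = 65 + 0.5000*(8) = 69.0000

P75 = 69.0000


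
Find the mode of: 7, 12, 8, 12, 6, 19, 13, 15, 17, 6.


Frequencies: 6:2, 7:1, 8:1, 12:2, 13:1, 15:1, 17:1, 19:1
Max frequency = 2
Mode = 6, 12

Mode = 6, 12


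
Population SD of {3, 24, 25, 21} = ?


Mean = 18.2500
Variance = 79.6875
SD = sqrt(79.6875) = 8.9268

SD = 8.9268


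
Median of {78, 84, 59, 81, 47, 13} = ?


Sorted: 13, 47, 59, 78, 81, 84
n = 6 (even)
Middle values: 59 and 78
Median = (59+78)/2 = 68.5000

Median = 68.5000


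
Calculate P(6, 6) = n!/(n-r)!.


P(6,6) = 6!/0!
= 720/1
= 720

P(6,6) = 720


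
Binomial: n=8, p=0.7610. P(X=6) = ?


C(8,6) = 28
p^6 = 0.194226
(1-p)^2 = 0.057121
P = 28 * 0.194226 * 0.057121 = 0.3106

P(X=6) = 0.3106


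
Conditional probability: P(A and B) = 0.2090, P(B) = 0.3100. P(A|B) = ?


P(A|B) = 0.2090/0.3100 = 0.6742

P(A|B) = 0.6742


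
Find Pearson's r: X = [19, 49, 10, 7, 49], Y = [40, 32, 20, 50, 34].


Mean X = 26.8000, Mean Y = 35.2000
SD X = 18.551550, SD Y = 9.846827
Cov = -34.560000
r = -34.560000/(18.551550*9.846827) = -0.1892

r = -0.1892


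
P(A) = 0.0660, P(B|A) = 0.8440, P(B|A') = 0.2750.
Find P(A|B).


P(B) = P(B|A)*P(A) + P(B|A')*P(A')
= 0.8440*0.0660 + 0.2750*0.9340
= 0.055704 + 0.256850 = 0.312554
P(A|B) = 0.055704/0.312554 = 0.1782

P(A|B) = 0.1782


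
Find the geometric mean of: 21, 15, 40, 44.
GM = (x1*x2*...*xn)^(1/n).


Product = 21 × 15 × 40 × 44 = 554400
GM = 554400^(1/4) = 27.2870

GM = 27.2870


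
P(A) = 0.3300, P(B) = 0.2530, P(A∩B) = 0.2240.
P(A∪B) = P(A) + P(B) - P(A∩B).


P(A∪B) = 0.3300 + 0.2530 - 0.2240
= 0.5830 - 0.2240
= 0.3590

P(A∪B) = 0.3590


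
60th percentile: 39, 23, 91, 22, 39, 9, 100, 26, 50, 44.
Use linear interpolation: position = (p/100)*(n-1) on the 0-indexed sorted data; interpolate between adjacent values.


Sorted: 9, 22, 23, 26, 39, 39, 44, 50, 91, 100
n = 10
Index = 60/100 * 9 = 5.4000
Lower = data[5] = 39, Upper = data[6] = 44
P60 = 39 + 0.4000*(5) = 41.0000

P60 = 41.0000


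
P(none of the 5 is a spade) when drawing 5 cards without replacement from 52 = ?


P(no spades) = (39/52) × (38/51) × (37/50) × (36/49) × (35/48)
= 0.2215

P = 0.2215


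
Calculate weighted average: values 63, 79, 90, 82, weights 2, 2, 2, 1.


Numerator = 63*2 + 79*2 + 90*2 + 82*1 = 546
Denominator = 2 + 2 + 2 + 1 = 7
WM = 546/7 = 78.0000

WM = 78.0000


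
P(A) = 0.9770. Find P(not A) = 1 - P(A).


P(not A) = 1 - 0.9770 = 0.0230

P(not A) = 0.0230


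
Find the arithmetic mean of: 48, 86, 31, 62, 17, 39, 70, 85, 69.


Sum = 48 + 86 + 31 + 62 + 17 + 39 + 70 + 85 + 69 = 507
n = 9
Mean = 507/9 = 56.3333

Mean = 56.3333


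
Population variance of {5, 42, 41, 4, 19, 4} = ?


Mean = 19.1667
Squared deviations: 200.6944, 521.3611, 476.6944, 230.0278, 0.0278, 230.0278
Sum = 1658.8333
Variance = 1658.8333/6 = 276.4722

Variance = 276.4722


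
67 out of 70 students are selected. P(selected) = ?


P = 67/70 = 0.9571

P = 0.9571


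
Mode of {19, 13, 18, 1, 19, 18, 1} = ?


Frequencies: 1:2, 13:1, 18:2, 19:2
Max frequency = 2
Mode = 1, 18, 19

Mode = 1, 18, 19


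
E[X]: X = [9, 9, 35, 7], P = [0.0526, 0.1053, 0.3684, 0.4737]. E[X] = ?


E[X] = 9*0.0526 + 9*0.1053 + 35*0.3684 + 7*0.4737
= 0.4734 + 0.9477 + 12.8940 + 3.3159
= 17.6310

E[X] = 17.6310


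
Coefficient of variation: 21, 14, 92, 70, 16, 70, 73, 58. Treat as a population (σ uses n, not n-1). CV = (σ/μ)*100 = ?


Mean = 51.7500
SD = 28.3406
CV = (28.3406/51.7500)*100 = 54.7644%

CV = 54.7644%


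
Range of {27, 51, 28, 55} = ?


Max = 55, Min = 27
Range = 55 - 27 = 28

Range = 28


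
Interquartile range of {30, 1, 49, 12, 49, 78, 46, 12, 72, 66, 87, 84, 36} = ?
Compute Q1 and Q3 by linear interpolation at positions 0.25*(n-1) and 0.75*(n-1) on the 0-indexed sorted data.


Sorted: 1, 12, 12, 30, 36, 46, 49, 49, 66, 72, 78, 84, 87
Q1 (25th %ile) = 30.0000
Q3 (75th %ile) = 72.0000
IQR = 72.0000 - 30.0000 = 42.0000

IQR = 42.0000


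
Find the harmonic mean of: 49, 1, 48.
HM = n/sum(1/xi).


Sum of reciprocals = 1/49 + 1/1 + 1/48 = 1.041241
HM = 3/1.041241 = 2.8812

HM = 2.8812


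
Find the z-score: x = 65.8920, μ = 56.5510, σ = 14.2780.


z = (65.8920 - 56.5510)/14.2780
= 9.3410/14.2780
= 0.6542

z = 0.6542


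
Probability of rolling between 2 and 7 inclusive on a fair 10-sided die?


Favorable outcomes (2 ≤ roll ≤ 7): 6
Total outcomes = 10
P = 6/10 = 0.6000

P = 0.6000


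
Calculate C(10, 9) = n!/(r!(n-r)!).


C(10,9) = 10!/(9! × 1!)
= 3628800/(362880 × 1)
= 10

C(10,9) = 10


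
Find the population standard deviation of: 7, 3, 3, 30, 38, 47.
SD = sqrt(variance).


Mean = 21.3333
Variance = 314.8889
SD = sqrt(314.8889) = 17.7451

SD = 17.7451


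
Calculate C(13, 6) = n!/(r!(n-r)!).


C(13,6) = 13!/(6! × 7!)
= 6227020800/(720 × 5040)
= 1716

C(13,6) = 1716


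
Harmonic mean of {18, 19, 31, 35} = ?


Sum of reciprocals = 1/18 + 1/19 + 1/31 + 1/35 = 0.169017
HM = 4/0.169017 = 23.6663

HM = 23.6663


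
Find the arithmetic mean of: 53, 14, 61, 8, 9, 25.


Sum = 53 + 14 + 61 + 8 + 9 + 25 = 170
n = 6
Mean = 170/6 = 28.3333

Mean = 28.3333


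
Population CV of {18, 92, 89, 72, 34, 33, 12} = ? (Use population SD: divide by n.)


Mean = 50.0000
SD = 31.1265
CV = (31.1265/50.0000)*100 = 62.2529%

CV = 62.2529%


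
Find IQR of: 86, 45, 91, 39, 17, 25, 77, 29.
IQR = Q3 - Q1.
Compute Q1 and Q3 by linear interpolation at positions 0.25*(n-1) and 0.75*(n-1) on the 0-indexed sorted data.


Sorted: 17, 25, 29, 39, 45, 77, 86, 91
Q1 (25th %ile) = 28.0000
Q3 (75th %ile) = 79.2500
IQR = 79.2500 - 28.0000 = 51.2500

IQR = 51.2500


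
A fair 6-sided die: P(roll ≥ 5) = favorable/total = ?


Favorable outcomes (roll ≥ 5): 2
Total outcomes = 6
P = 2/6 = 0.3333

P = 0.3333


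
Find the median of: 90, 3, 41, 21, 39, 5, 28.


Sorted: 3, 5, 21, 28, 39, 41, 90
n = 7 (odd)
Middle value = 28

Median = 28


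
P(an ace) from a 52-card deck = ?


4 aces in 52 cards
P = 4/52 = 0.0769

P = 0.0769


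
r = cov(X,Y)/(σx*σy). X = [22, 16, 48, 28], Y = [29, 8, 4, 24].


Mean X = 28.5000, Mean Y = 16.2500
SD X = 12.031209, SD Y = 10.497023
Cov = -55.625000
r = -55.625000/(12.031209*10.497023) = -0.4404

r = -0.4404


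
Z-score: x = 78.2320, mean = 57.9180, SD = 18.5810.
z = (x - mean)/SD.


z = (78.2320 - 57.9180)/18.5810
= 20.3140/18.5810
= 1.0933

z = 1.0933


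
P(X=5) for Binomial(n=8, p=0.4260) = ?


C(8,5) = 56
p^5 = 0.014030
(1-p)^3 = 0.189119
P = 56 * 0.014030 * 0.189119 = 0.1486

P(X=5) = 0.1486


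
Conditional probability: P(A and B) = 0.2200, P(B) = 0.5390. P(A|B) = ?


P(A|B) = 0.2200/0.5390 = 0.4082

P(A|B) = 0.4082


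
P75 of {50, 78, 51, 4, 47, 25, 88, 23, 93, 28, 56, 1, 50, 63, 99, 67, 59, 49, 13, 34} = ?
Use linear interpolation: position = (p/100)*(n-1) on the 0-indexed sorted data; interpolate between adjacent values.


Sorted: 1, 4, 13, 23, 25, 28, 34, 47, 49, 50, 50, 51, 56, 59, 63, 67, 78, 88, 93, 99
n = 20
Index = 75/100 * 19 = 14.2500
Lower = data[14] = 63, Upper = data[15] = 67
P75 = 63 + 0.2500*(4) = 64.0000

P75 = 64.0000


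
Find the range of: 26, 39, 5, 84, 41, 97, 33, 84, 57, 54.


Max = 97, Min = 5
Range = 97 - 5 = 92

Range = 92


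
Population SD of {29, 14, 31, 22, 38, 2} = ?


Mean = 22.6667
Variance = 141.2222
SD = sqrt(141.2222) = 11.8837

SD = 11.8837


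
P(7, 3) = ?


P(7,3) = 7!/4!
= 5040/24
= 210

P(7,3) = 210


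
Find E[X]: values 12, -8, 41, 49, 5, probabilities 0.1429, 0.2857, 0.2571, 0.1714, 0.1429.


E[X] = 12*0.1429 - 8*0.2857 + 41*0.2571 + 49*0.1714 + 5*0.1429
= 1.7148 - 2.2856 + 10.5411 + 8.3986 + 0.7145
= 19.0834

E[X] = 19.0834


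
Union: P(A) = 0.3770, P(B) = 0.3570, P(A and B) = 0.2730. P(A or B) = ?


P(A∪B) = 0.3770 + 0.3570 - 0.2730
= 0.7340 - 0.2730
= 0.4610

P(A∪B) = 0.4610


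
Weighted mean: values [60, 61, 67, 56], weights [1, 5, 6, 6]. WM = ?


Numerator = 60*1 + 61*5 + 67*6 + 56*6 = 1103
Denominator = 1 + 5 + 6 + 6 = 18
WM = 1103/18 = 61.2778

WM = 61.2778


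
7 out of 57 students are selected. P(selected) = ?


P = 7/57 = 0.1228

P = 0.1228


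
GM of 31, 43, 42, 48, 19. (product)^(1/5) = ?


Product = 31 × 43 × 42 × 48 × 19 = 51059232
GM = 51059232^(1/5) = 34.8029

GM = 34.8029


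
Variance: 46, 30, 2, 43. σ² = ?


Mean = 30.2500
Squared deviations: 248.0625, 0.0625, 798.0625, 162.5625
Sum = 1208.7500
Variance = 1208.7500/4 = 302.1875

Variance = 302.1875
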